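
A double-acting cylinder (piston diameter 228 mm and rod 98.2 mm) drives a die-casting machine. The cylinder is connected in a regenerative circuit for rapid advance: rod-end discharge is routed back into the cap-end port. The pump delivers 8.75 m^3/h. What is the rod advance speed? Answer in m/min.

v ≈ 19.3 m/min

In regeneration the rod-end outflow joins the pump flow into the cap end, so the net volume the pump must supply per unit advance equals the rod cross-section area.
Rod cross-section A_rod = π/4 × (98.2 mm)² = 7574 mm^2
v = Q_pump / A_rod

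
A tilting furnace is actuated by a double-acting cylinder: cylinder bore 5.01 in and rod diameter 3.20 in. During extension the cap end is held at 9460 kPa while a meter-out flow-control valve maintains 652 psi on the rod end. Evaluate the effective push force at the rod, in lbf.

F ≈ 19400 lbf

Cap-side area A_cap = π/4 × (5.01 in)² = 19.71 in^2
Rod-side annular area A_ann = π/4 × (5.01² − 3.20²) = 11.67 in^2
Net thrust = P_cap·A_cap − P_rod·A_ann = 27050 lbf − 7610 lbf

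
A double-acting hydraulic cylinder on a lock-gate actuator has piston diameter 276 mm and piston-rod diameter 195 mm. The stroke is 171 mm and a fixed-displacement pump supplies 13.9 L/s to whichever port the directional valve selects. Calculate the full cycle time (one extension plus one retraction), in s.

Cap-side area A_cap = π/4 × (276 mm)² = 59830 mm^2
Rod-side annular area A_ann = π/4 × (276² − 195²) = 29960 mm^2
t_ext = A_cap·L/Q = 0.7360 s
t_ret = A_ann·L/Q = 0.3686 s
t_cycle = t_ext + t_ret

t ≈ 1.10 s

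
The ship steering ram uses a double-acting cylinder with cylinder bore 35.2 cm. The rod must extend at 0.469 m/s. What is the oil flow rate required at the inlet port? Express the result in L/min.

Q ≈ 2740 L/min

Cap-side area A_cap = π/4 × (35.2 cm)² = 973.1 cm^2
Q = A × v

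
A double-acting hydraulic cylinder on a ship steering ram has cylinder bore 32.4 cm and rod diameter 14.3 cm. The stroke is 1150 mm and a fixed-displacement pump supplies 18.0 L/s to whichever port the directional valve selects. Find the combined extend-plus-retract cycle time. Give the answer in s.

Cap-side area A_cap = π/4 × (32.4 cm)² = 824.5 cm^2
Rod-side annular area A_ann = π/4 × (32.4² − 14.3²) = 663.9 cm^2
t_ext = A_cap·L/Q = 5.268 s
t_ret = A_ann·L/Q = 4.241 s
t_cycle = t_ext + t_ret

t ≈ 9.51 s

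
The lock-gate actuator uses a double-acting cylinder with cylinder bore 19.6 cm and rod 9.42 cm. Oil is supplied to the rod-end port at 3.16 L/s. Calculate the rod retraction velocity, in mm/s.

v ≈ 136 mm/s

Rod-side annular area A_ann = π/4 × (19.6² − 9.42²) = 232.0 cm^2
Flow into the rod-end port fills the annular volume.
v = Q / A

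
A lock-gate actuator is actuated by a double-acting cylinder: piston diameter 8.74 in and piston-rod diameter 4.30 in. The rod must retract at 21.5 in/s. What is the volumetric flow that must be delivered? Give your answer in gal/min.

Rod-side annular area A_ann = π/4 × (8.74² − 4.30²) = 45.47 in^2
Q = A × v

Q ≈ 254 gal/min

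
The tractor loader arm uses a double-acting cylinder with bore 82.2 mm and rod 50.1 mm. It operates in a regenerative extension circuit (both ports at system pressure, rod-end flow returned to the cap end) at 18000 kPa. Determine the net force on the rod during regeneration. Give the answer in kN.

With equal pressure on both faces, forces on the annular region cancel; the net push is pressure × rod cross-section.
Rod cross-section A_rod = π/4 × (50.1 mm)² = 1971 mm^2
F = P × A_rod

F ≈ 35.5 kN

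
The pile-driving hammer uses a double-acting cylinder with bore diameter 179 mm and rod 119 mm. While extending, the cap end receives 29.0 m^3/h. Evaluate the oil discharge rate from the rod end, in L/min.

Q_out ≈ 270 L/min

Cap-side area A_cap = π/4 × (179 mm)² = 25160 mm^2
Rod-side annular area A_ann = π/4 × (179² − 119²) = 14040 mm^2
Piston speed v = Q_in/A_cap; rod-end outflow Q_out = v × A_ann = Q_in × A_ann/A_cap.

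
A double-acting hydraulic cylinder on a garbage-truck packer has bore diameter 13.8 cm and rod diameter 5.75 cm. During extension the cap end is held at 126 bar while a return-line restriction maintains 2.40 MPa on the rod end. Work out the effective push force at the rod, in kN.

Cap-side area A_cap = π/4 × (13.8 cm)² = 149.6 cm^2
Rod-side annular area A_ann = π/4 × (13.8² − 5.75²) = 123.6 cm^2
Net thrust = P_cap·A_cap − P_rod·A_ann = 188.5 kN − 29.66 kN

F ≈ 159 kN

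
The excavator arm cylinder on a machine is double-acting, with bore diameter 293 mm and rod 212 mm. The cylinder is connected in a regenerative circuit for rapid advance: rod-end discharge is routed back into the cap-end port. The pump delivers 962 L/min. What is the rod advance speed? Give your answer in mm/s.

In regeneration the rod-end outflow joins the pump flow into the cap end, so the net volume the pump must supply per unit advance equals the rod cross-section area.
Rod cross-section A_rod = π/4 × (212 mm)² = 35300 mm^2
v = Q_pump / A_rod

v ≈ 454 mm/s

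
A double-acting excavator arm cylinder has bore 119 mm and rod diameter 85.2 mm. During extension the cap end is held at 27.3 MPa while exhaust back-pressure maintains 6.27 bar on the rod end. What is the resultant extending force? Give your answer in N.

Cap-side area A_cap = π/4 × (119 mm)² = 11120 mm^2
Rod-side annular area A_ann = π/4 × (119² − 85.2²) = 5421 mm^2
Net thrust = P_cap·A_cap − P_rod·A_ann = 3.036e5 N − 3399 N

F ≈ 3.00e5 N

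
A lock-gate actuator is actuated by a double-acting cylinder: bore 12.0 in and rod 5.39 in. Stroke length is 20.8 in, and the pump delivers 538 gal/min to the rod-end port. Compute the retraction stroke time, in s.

t ≈ 0.907 s

Rod-side annular area A_ann = π/4 × (12.0² − 5.39²) = 90.28 in^2
Swept volume V = A × L; t = V / Q = A·L / Q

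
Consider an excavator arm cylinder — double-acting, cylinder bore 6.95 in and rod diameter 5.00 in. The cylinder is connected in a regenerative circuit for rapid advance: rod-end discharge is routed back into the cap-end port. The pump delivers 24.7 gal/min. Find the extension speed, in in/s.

In regeneration the rod-end outflow joins the pump flow into the cap end, so the net volume the pump must supply per unit advance equals the rod cross-section area.
Rod cross-section A_rod = π/4 × (5.00 in)² = 19.63 in^2
v = Q_pump / A_rod

v ≈ 4.84 in/s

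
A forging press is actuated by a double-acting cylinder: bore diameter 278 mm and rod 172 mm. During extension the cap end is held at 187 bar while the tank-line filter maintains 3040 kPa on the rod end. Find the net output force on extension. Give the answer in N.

F ≈ 1.02e6 N

Cap-side area A_cap = π/4 × (278 mm)² = 60700 mm^2
Rod-side annular area A_ann = π/4 × (278² − 172²) = 37460 mm^2
Net thrust = P_cap·A_cap − P_rod·A_ann = 1.135e6 N − 1.139e5 N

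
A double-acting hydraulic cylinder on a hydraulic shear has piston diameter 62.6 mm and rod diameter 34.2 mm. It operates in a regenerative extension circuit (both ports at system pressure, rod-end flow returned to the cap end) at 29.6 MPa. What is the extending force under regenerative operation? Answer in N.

F ≈ 27200 N

With equal pressure on both faces, forces on the annular region cancel; the net push is pressure × rod cross-section.
Rod cross-section A_rod = π/4 × (34.2 mm)² = 918.6 mm^2
F = P × A_rod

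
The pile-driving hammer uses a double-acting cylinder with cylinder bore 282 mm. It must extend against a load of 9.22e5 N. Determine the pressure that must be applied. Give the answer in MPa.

P ≈ 14.8 MPa

Cap-side area A_cap = π/4 × (282 mm)² = 62460 mm^2
P = F / A = 9.22e5 N / A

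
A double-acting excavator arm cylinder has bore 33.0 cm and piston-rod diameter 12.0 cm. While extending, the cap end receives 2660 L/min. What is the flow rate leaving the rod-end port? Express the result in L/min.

Cap-side area A_cap = π/4 × (33.0 cm)² = 855.3 cm^2
Rod-side annular area A_ann = π/4 × (33.0² − 12.0²) = 742.2 cm^2
Piston speed v = Q_in/A_cap; rod-end outflow Q_out = v × A_ann = Q_in × A_ann/A_cap.

Q_out ≈ 2310 L/min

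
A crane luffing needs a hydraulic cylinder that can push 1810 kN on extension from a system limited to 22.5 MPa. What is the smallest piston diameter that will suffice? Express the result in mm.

D ≈ 320 mm

Extension force acts on the full piston face: F = P × (π/4)D².
D = √(4F / (πP)) = √(4 × 1810 kN / (π × 22.5 MPa))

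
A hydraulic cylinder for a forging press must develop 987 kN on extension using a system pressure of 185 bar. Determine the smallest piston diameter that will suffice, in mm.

D ≈ 261 mm

Extension force acts on the full piston face: F = P × (π/4)D².
D = √(4F / (πP)) = √(4 × 987 kN / (π × 185 bar))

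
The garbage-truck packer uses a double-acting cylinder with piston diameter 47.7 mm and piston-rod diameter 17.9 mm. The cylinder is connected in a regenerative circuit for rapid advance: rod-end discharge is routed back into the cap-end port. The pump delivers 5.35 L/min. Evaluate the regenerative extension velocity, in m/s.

In regeneration the rod-end outflow joins the pump flow into the cap end, so the net volume the pump must supply per unit advance equals the rod cross-section area.
Rod cross-section A_rod = π/4 × (17.9 mm)² = 251.6 mm^2
v = Q_pump / A_rod

v ≈ 0.354 m/s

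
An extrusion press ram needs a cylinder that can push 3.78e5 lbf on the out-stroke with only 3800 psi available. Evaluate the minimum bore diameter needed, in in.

D ≈ 11.3 in

Extension force acts on the full piston face: F = P × (π/4)D².
D = √(4F / (πP)) = √(4 × 3.78e5 lbf / (π × 3800 psi))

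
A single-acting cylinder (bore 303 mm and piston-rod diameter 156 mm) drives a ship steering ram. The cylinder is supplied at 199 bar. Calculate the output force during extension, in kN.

F ≈ 1430 kN

Cap-side area A_cap = π/4 × (303 mm)² = 72110 mm^2
F = P × A_cap = 199 bar × A_cap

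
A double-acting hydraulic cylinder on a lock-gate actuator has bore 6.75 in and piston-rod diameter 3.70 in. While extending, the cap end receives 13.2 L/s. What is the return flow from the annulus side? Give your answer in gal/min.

Cap-side area A_cap = π/4 × (6.75 in)² = 35.78 in^2
Rod-side annular area A_ann = π/4 × (6.75² − 3.70²) = 25.03 in^2
Piston speed v = Q_in/A_cap; rod-end outflow Q_out = v × A_ann = Q_in × A_ann/A_cap.

Q_out ≈ 146 gal/min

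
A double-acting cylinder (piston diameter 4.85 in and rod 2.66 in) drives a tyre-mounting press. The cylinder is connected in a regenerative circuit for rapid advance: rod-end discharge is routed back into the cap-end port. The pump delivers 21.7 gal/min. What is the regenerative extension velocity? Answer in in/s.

In regeneration the rod-end outflow joins the pump flow into the cap end, so the net volume the pump must supply per unit advance equals the rod cross-section area.
Rod cross-section A_rod = π/4 × (2.66 in)² = 5.557 in^2
v = Q_pump / A_rod

v ≈ 15.0 in/s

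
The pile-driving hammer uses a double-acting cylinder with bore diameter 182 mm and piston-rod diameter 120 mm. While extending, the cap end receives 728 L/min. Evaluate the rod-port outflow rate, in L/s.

Q_out ≈ 6.86 L/s

Cap-side area A_cap = π/4 × (182 mm)² = 26020 mm^2
Rod-side annular area A_ann = π/4 × (182² − 120²) = 14710 mm^2
Piston speed v = Q_in/A_cap; rod-end outflow Q_out = v × A_ann = Q_in × A_ann/A_cap.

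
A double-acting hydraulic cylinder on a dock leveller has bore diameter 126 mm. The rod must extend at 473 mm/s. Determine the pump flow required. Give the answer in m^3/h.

Q ≈ 21.2 m^3/h

Cap-side area A_cap = π/4 × (126 mm)² = 12470 mm^2
Q = A × v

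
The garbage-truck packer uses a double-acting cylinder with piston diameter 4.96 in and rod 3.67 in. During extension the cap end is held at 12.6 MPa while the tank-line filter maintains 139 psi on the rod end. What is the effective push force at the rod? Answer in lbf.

Cap-side area A_cap = π/4 × (4.96 in)² = 19.32 in^2
Rod-side annular area A_ann = π/4 × (4.96² − 3.67²) = 8.744 in^2
Net thrust = P_cap·A_cap − P_rod·A_ann = 35310 lbf − 1215 lbf

F ≈ 34100 lbf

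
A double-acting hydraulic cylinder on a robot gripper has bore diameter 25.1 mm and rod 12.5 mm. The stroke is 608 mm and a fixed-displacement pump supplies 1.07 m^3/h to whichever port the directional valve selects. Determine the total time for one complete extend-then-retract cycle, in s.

t ≈ 1.77 s

Cap-side area A_cap = π/4 × (25.1 mm)² = 494.8 mm^2
Rod-side annular area A_ann = π/4 × (25.1² − 12.5²) = 372.1 mm^2
t_ext = A_cap·L/Q = 1.012 s
t_ret = A_ann·L/Q = 0.7612 s
t_cycle = t_ext + t_ret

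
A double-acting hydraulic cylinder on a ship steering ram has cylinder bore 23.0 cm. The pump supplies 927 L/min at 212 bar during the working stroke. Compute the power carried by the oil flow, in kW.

W ≈ 328 kW

Hydraulic power = P × Q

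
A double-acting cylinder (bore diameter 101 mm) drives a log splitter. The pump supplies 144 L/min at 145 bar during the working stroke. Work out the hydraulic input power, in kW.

Hydraulic power = P × Q

W ≈ 34.8 kW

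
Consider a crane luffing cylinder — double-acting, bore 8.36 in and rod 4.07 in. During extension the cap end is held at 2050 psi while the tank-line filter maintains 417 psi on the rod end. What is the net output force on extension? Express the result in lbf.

F ≈ 95100 lbf

Cap-side area A_cap = π/4 × (8.36 in)² = 54.89 in^2
Rod-side annular area A_ann = π/4 × (8.36² − 4.07²) = 41.88 in^2
Net thrust = P_cap·A_cap − P_rod·A_ann = 1.125e5 lbf − 17460 lbf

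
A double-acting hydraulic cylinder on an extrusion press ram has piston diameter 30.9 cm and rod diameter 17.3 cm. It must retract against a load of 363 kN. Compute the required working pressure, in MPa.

Rod-side annular area A_ann = π/4 × (30.9² − 17.3²) = 514.8 cm^2
Retraction: pressure acts on the annular area.
P = F / A = 363 kN / A

P ≈ 7.05 MPa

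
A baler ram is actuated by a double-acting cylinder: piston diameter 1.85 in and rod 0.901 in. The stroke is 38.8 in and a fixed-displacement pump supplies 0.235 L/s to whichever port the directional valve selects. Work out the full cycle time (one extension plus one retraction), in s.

t ≈ 12.8 s

Cap-side area A_cap = π/4 × (1.85 in)² = 2.688 in^2
Rod-side annular area A_ann = π/4 × (1.85² − 0.901²) = 2.050 in^2
t_ext = A_cap·L/Q = 7.273 s
t_ret = A_ann·L/Q = 5.548 s
t_cycle = t_ext + t_ret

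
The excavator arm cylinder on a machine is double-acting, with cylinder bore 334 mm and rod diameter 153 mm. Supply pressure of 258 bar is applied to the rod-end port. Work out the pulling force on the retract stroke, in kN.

Rod-side annular area A_ann = π/4 × (334² − 153²) = 69230 mm^2
On retraction the pressure acts on the annular area (bore minus rod).
F = P × A_ann

F ≈ 1790 kN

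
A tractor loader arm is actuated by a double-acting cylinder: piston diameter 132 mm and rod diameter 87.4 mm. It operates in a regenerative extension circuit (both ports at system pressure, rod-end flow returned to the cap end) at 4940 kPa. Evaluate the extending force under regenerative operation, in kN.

With equal pressure on both faces, forces on the annular region cancel; the net push is pressure × rod cross-section.
Rod cross-section A_rod = π/4 × (87.4 mm)² = 5999 mm^2
F = P × A_rod

F ≈ 29.6 kN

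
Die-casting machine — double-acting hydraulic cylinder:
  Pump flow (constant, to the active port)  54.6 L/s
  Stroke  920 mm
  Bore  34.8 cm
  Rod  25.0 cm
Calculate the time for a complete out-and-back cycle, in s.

t ≈ 2.38 s

Cap-side area A_cap = π/4 × (34.8 cm)² = 951.1 cm^2
Rod-side annular area A_ann = π/4 × (34.8² − 25.0²) = 460.3 cm^2
t_ext = A_cap·L/Q = 1.603 s
t_ret = A_ann·L/Q = 0.7756 s
t_cycle = t_ext + t_ret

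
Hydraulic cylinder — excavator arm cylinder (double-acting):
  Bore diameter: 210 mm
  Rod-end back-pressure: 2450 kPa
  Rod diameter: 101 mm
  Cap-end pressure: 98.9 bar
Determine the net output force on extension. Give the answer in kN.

Cap-side area A_cap = π/4 × (210 mm)² = 34640 mm^2
Rod-side annular area A_ann = π/4 × (210² − 101²) = 26620 mm^2
Net thrust = P_cap·A_cap − P_rod·A_ann = 342.6 kN − 65.23 kN

F ≈ 277 kN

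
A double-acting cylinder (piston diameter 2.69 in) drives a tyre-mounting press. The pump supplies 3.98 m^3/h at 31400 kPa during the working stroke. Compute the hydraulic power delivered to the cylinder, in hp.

Hydraulic power = P × Q

W ≈ 46.6 hp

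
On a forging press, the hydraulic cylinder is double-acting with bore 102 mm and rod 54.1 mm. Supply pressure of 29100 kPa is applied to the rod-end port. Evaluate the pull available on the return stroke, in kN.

F ≈ 171 kN

Rod-side annular area A_ann = π/4 × (102² − 54.1²) = 5873 mm^2
On retraction the pressure acts on the annular area (bore minus rod).
F = P × A_ann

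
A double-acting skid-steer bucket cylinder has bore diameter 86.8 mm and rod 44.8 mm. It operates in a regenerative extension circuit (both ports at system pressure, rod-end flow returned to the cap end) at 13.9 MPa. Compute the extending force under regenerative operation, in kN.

With equal pressure on both faces, forces on the annular region cancel; the net push is pressure × rod cross-section.
Rod cross-section A_rod = π/4 × (44.8 mm)² = 1576 mm^2
F = P × A_rod

F ≈ 21.9 kN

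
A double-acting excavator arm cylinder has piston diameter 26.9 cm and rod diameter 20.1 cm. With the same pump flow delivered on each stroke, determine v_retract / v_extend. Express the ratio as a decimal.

v_ret/v_ext ≈ 2.26

Cap-side area A_cap = π/4 × (26.9 cm)² = 568.3 cm^2
Rod-side annular area A_ann = π/4 × (26.9² − 20.1²) = 251.0 cm^2
For equal Q, v ∝ 1/A, so v_ret/v_ext = A_cap/A_ann.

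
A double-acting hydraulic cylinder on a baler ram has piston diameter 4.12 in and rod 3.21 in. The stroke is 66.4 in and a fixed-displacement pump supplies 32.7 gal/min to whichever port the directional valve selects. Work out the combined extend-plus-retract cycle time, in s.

t ≈ 9.79 s

Cap-side area A_cap = π/4 × (4.12 in)² = 13.33 in^2
Rod-side annular area A_ann = π/4 × (4.12² − 3.21²) = 5.239 in^2
t_ext = A_cap·L/Q = 7.031 s
t_ret = A_ann·L/Q = 2.763 s
t_cycle = t_ext + t_ret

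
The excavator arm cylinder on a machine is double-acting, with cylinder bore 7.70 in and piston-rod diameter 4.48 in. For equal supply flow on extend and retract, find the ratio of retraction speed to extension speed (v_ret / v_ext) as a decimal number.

v_ret/v_ext ≈ 1.51

Cap-side area A_cap = π/4 × (7.70 in)² = 46.57 in^2
Rod-side annular area A_ann = π/4 × (7.70² − 4.48²) = 30.80 in^2
For equal Q, v ∝ 1/A, so v_ret/v_ext = A_cap/A_ann.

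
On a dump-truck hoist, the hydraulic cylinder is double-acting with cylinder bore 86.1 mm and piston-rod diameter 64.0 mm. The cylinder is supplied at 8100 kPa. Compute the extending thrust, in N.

Cap-side area A_cap = π/4 × (86.1 mm)² = 5822 mm^2
F = P × A_cap = 8100 kPa × A_cap

F ≈ 47200 N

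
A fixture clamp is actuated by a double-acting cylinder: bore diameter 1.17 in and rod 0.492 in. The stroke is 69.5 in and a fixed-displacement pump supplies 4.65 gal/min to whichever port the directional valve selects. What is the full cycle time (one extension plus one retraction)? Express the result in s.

Cap-side area A_cap = π/4 × (1.17 in)² = 1.075 in^2
Rod-side annular area A_ann = π/4 × (1.17² − 0.492²) = 0.8850 in^2
t_ext = A_cap·L/Q = 4.174 s
t_ret = A_ann·L/Q = 3.436 s
t_cycle = t_ext + t_ret

t ≈ 7.61 s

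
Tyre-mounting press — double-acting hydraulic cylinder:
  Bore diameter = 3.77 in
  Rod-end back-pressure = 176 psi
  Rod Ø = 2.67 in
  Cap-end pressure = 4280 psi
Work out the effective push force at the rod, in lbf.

Cap-side area A_cap = π/4 × (3.77 in)² = 11.16 in^2
Rod-side annular area A_ann = π/4 × (3.77² − 2.67²) = 5.564 in^2
Net thrust = P_cap·A_cap − P_rod·A_ann = 47780 lbf − 979.2 lbf

F ≈ 46800 lbf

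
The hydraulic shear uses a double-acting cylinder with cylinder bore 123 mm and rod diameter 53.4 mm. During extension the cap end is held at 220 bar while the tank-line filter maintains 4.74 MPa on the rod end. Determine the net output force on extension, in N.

Cap-side area A_cap = π/4 × (123 mm)² = 11880 mm^2
Rod-side annular area A_ann = π/4 × (123² − 53.4²) = 9643 mm^2
Net thrust = P_cap·A_cap − P_rod·A_ann = 2.614e5 N − 45710 N

F ≈ 2.16e5 N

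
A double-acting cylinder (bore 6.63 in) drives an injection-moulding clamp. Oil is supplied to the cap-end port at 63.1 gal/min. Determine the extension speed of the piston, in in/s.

v ≈ 7.04 in/s

Cap-side area A_cap = π/4 × (6.63 in)² = 34.52 in^2
v = Q / A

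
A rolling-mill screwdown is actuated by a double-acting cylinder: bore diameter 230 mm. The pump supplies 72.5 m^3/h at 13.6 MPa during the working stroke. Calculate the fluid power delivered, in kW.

Hydraulic power = P × Q

W ≈ 274 kW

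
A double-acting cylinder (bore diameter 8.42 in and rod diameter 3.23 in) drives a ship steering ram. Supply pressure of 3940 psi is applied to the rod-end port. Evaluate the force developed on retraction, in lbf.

F ≈ 1.87e5 lbf

Rod-side annular area A_ann = π/4 × (8.42² − 3.23²) = 47.49 in^2
On retraction the pressure acts on the annular area (bore minus rod).
F = P × A_ann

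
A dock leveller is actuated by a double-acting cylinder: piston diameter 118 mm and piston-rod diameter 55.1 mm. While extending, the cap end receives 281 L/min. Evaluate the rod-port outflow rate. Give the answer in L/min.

Q_out ≈ 220 L/min

Cap-side area A_cap = π/4 × (118 mm)² = 10940 mm^2
Rod-side annular area A_ann = π/4 × (118² − 55.1²) = 8551 mm^2
Piston speed v = Q_in/A_cap; rod-end outflow Q_out = v × A_ann = Q_in × A_ann/A_cap.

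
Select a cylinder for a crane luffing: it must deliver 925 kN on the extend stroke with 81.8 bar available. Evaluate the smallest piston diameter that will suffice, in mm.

Extension force acts on the full piston face: F = P × (π/4)D².
D = √(4F / (πP)) = √(4 × 925 kN / (π × 81.8 bar))

D ≈ 379 mm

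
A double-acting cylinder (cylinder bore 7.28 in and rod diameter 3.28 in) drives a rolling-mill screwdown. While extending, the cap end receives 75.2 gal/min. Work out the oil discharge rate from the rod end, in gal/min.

Cap-side area A_cap = π/4 × (7.28 in)² = 41.62 in^2
Rod-side annular area A_ann = π/4 × (7.28² − 3.28²) = 33.18 in^2
Piston speed v = Q_in/A_cap; rod-end outflow Q_out = v × A_ann = Q_in × A_ann/A_cap.

Q_out ≈ 59.9 gal/min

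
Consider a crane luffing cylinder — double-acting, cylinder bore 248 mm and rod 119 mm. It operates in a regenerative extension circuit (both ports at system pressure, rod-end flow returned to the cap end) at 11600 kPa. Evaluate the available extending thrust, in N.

F ≈ 1.29e5 N

With equal pressure on both faces, forces on the annular region cancel; the net push is pressure × rod cross-section.
Rod cross-section A_rod = π/4 × (119 mm)² = 11120 mm^2
F = P × A_rod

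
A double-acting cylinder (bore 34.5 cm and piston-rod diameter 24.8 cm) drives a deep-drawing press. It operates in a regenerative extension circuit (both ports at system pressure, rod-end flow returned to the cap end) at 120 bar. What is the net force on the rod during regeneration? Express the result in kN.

F ≈ 580 kN

With equal pressure on both faces, forces on the annular region cancel; the net push is pressure × rod cross-section.
Rod cross-section A_rod = π/4 × (24.8 cm)² = 483.1 cm^2
F = P × A_rod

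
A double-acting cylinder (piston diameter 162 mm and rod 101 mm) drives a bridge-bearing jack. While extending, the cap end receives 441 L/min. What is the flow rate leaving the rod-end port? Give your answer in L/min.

Cap-side area A_cap = π/4 × (162 mm)² = 20610 mm^2
Rod-side annular area A_ann = π/4 × (162² − 101²) = 12600 mm^2
Piston speed v = Q_in/A_cap; rod-end outflow Q_out = v × A_ann = Q_in × A_ann/A_cap.

Q_out ≈ 270 L/min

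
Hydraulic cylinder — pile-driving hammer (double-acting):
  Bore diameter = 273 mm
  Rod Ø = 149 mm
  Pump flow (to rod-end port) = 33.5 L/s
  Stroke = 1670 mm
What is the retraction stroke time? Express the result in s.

Rod-side annular area A_ann = π/4 × (273² − 149²) = 41100 mm^2
Swept volume V = A × L; t = V / Q = A·L / Q

t ≈ 2.05 s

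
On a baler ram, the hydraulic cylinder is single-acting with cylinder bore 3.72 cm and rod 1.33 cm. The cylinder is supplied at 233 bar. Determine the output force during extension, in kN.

Cap-side area A_cap = π/4 × (3.72 cm)² = 10.87 cm^2
F = P × A_cap = 233 bar × A_cap

F ≈ 25.3 kN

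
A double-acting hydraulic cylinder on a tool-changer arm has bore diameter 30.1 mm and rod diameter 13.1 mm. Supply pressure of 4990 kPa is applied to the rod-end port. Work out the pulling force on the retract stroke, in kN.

Rod-side annular area A_ann = π/4 × (30.1² − 13.1²) = 576.8 mm^2
On retraction the pressure acts on the annular area (bore minus rod).
F = P × A_ann

F ≈ 2.88 kN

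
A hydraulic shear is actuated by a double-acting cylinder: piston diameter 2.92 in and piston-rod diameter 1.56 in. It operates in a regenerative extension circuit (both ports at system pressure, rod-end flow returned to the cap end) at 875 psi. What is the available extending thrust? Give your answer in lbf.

F ≈ 1670 lbf

With equal pressure on both faces, forces on the annular region cancel; the net push is pressure × rod cross-section.
Rod cross-section A_rod = π/4 × (1.56 in)² = 1.911 in^2
F = P × A_rod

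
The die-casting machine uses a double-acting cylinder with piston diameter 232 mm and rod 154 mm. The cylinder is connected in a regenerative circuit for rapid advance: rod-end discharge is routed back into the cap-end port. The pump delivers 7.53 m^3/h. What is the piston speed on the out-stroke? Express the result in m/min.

v ≈ 6.74 m/min

In regeneration the rod-end outflow joins the pump flow into the cap end, so the net volume the pump must supply per unit advance equals the rod cross-section area.
Rod cross-section A_rod = π/4 × (154 mm)² = 18630 mm^2
v = Q_pump / A_rod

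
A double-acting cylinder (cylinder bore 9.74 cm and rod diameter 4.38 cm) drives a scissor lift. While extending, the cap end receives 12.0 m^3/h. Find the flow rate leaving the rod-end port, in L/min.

Cap-side area A_cap = π/4 × (9.74 cm)² = 74.51 cm^2
Rod-side annular area A_ann = π/4 × (9.74² − 4.38²) = 59.44 cm^2
Piston speed v = Q_in/A_cap; rod-end outflow Q_out = v × A_ann = Q_in × A_ann/A_cap.

Q_out ≈ 160 L/min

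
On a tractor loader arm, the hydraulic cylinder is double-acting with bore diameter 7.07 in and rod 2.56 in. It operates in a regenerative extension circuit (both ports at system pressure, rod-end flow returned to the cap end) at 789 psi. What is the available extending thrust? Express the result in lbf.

With equal pressure on both faces, forces on the annular region cancel; the net push is pressure × rod cross-section.
Rod cross-section A_rod = π/4 × (2.56 in)² = 5.147 in^2
F = P × A_rod

F ≈ 4060 lbf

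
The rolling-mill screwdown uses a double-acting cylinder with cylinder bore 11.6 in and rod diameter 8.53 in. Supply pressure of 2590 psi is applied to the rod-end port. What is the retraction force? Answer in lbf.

F ≈ 1.26e5 lbf

Rod-side annular area A_ann = π/4 × (11.6² − 8.53²) = 48.54 in^2
On retraction the pressure acts on the annular area (bore minus rod).
F = P × A_ann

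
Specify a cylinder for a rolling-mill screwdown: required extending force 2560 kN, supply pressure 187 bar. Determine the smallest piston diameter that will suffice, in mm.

D ≈ 417 mm

Extension force acts on the full piston face: F = P × (π/4)D².
D = √(4F / (πP)) = √(4 × 2560 kN / (π × 187 bar))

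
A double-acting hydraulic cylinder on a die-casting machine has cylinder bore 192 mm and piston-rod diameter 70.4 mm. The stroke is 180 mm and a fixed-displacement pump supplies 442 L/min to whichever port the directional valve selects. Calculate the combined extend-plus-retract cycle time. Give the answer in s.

t ≈ 1.32 s

Cap-side area A_cap = π/4 × (192 mm)² = 28950 mm^2
Rod-side annular area A_ann = π/4 × (192² − 70.4²) = 25060 mm^2
t_ext = A_cap·L/Q = 0.7074 s
t_ret = A_ann·L/Q = 0.6123 s
t_cycle = t_ext + t_ret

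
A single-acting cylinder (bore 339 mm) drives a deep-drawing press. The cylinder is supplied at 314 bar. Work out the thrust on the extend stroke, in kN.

Cap-side area A_cap = π/4 × (339 mm)² = 90260 mm^2
F = P × A_cap = 314 bar × A_cap

F ≈ 2830 kN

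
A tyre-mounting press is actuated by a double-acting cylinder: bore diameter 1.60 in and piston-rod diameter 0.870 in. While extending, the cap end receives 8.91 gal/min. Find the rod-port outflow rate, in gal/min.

Cap-side area A_cap = π/4 × (1.60 in)² = 2.011 in^2
Rod-side annular area A_ann = π/4 × (1.60² − 0.870²) = 1.416 in^2
Piston speed v = Q_in/A_cap; rod-end outflow Q_out = v × A_ann = Q_in × A_ann/A_cap.

Q_out ≈ 6.28 gal/min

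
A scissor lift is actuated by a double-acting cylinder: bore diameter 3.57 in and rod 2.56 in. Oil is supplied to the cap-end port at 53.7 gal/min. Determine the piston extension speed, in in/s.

v ≈ 20.7 in/s

Cap-side area A_cap = π/4 × (3.57 in)² = 10.01 in^2
v = Q / A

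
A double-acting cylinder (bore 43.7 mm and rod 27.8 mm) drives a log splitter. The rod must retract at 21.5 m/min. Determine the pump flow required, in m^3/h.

Rod-side annular area A_ann = π/4 × (43.7² − 27.8²) = 892.9 mm^2
Q = A × v

Q ≈ 1.15 m^3/h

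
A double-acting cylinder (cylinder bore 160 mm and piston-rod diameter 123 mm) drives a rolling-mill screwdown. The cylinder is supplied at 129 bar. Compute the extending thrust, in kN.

F ≈ 259 kN

Cap-side area A_cap = π/4 × (160 mm)² = 20110 mm^2
F = P × A_cap = 129 bar × A_cap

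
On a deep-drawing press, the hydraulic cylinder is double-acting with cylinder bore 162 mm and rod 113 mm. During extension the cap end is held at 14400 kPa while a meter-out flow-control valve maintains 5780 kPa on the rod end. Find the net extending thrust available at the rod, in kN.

F ≈ 236 kN

Cap-side area A_cap = π/4 × (162 mm)² = 20610 mm^2
Rod-side annular area A_ann = π/4 × (162² − 113²) = 10580 mm^2
Net thrust = P_cap·A_cap − P_rod·A_ann = 296.8 kN − 61.17 kN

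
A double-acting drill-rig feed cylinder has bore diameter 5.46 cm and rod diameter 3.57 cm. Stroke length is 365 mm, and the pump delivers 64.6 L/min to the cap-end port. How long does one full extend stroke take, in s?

Cap-side area A_cap = π/4 × (5.46 cm)² = 23.41 cm^2
Swept volume V = A × L; t = V / Q = A·L / Q

t ≈ 0.794 s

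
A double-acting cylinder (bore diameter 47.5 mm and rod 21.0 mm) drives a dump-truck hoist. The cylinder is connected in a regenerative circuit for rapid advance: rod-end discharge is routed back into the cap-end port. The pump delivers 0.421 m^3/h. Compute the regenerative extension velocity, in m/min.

v ≈ 20.3 m/min

In regeneration the rod-end outflow joins the pump flow into the cap end, so the net volume the pump must supply per unit advance equals the rod cross-section area.
Rod cross-section A_rod = π/4 × (21.0 mm)² = 346.4 mm^2
v = Q_pump / A_rod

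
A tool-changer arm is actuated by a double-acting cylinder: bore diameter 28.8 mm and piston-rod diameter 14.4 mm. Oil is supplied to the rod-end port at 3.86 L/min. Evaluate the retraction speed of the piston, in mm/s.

v ≈ 132 mm/s

Rod-side annular area A_ann = π/4 × (28.8² − 14.4²) = 488.6 mm^2
Flow into the rod-end port fills the annular volume.
v = Q / A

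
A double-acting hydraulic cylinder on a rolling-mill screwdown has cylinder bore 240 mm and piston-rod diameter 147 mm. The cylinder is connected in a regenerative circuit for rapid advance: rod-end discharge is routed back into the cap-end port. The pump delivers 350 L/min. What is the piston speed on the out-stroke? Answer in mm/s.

In regeneration the rod-end outflow joins the pump flow into the cap end, so the net volume the pump must supply per unit advance equals the rod cross-section area.
Rod cross-section A_rod = π/4 × (147 mm)² = 16970 mm^2
v = Q_pump / A_rod

v ≈ 344 mm/s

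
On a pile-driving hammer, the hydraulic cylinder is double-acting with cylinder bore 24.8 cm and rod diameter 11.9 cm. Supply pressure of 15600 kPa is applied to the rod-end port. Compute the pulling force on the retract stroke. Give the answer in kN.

F ≈ 580 kN

Rod-side annular area A_ann = π/4 × (24.8² − 11.9²) = 371.8 cm^2
On retraction the pressure acts on the annular area (bore minus rod).
F = P × A_ann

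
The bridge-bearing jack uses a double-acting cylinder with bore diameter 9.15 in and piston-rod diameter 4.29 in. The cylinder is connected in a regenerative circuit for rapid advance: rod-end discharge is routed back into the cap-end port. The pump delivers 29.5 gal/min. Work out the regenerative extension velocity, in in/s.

v ≈ 7.86 in/s

In regeneration the rod-end outflow joins the pump flow into the cap end, so the net volume the pump must supply per unit advance equals the rod cross-section area.
Rod cross-section A_rod = π/4 × (4.29 in)² = 14.45 in^2
v = Q_pump / A_rod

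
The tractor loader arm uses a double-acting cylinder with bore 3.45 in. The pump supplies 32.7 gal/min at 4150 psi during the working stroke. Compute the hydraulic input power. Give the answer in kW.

Hydraulic power = P × Q

W ≈ 59.0 kW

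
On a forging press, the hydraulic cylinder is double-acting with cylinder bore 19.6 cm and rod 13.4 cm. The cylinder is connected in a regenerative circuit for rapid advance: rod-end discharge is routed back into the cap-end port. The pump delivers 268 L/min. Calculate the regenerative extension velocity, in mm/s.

In regeneration the rod-end outflow joins the pump flow into the cap end, so the net volume the pump must supply per unit advance equals the rod cross-section area.
Rod cross-section A_rod = π/4 × (13.4 cm)² = 141.0 cm^2
v = Q_pump / A_rod

v ≈ 317 mm/s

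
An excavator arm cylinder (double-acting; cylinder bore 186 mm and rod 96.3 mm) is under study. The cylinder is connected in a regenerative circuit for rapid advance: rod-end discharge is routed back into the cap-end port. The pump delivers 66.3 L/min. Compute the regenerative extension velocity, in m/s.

v ≈ 0.152 m/s

In regeneration the rod-end outflow joins the pump flow into the cap end, so the net volume the pump must supply per unit advance equals the rod cross-section area.
Rod cross-section A_rod = π/4 × (96.3 mm)² = 7284 mm^2
v = Q_pump / A_rod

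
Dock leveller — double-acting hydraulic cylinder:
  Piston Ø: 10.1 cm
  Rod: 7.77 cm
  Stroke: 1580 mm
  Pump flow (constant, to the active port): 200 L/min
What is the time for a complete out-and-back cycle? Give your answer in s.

Cap-side area A_cap = π/4 × (10.1 cm)² = 80.12 cm^2
Rod-side annular area A_ann = π/4 × (10.1² − 7.77²) = 32.70 cm^2
t_ext = A_cap·L/Q = 3.798 s
t_ret = A_ann·L/Q = 1.550 s
t_cycle = t_ext + t_ret

t ≈ 5.35 s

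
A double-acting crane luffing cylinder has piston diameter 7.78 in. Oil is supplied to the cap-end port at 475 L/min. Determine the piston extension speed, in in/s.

v ≈ 10.2 in/s

Cap-side area A_cap = π/4 × (7.78 in)² = 47.54 in^2
v = Q / A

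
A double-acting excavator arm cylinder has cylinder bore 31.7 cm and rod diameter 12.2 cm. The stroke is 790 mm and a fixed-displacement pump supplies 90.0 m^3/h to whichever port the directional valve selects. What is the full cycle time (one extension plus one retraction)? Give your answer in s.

t ≈ 4.62 s

Cap-side area A_cap = π/4 × (31.7 cm)² = 789.2 cm^2
Rod-side annular area A_ann = π/4 × (31.7² − 12.2²) = 672.3 cm^2
t_ext = A_cap·L/Q = 2.494 s
t_ret = A_ann·L/Q = 2.125 s
t_cycle = t_ext + t_ret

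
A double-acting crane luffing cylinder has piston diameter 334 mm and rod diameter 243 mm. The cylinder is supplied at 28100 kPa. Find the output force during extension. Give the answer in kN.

F ≈ 2460 kN

Cap-side area A_cap = π/4 × (334 mm)² = 87620 mm^2
F = P × A_cap = 28100 kPa × A_cap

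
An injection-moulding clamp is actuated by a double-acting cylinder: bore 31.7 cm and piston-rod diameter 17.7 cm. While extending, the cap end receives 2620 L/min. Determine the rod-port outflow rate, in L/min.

Q_out ≈ 1800 L/min

Cap-side area A_cap = π/4 × (31.7 cm)² = 789.2 cm^2
Rod-side annular area A_ann = π/4 × (31.7² − 17.7²) = 543.2 cm^2
Piston speed v = Q_in/A_cap; rod-end outflow Q_out = v × A_ann = Q_in × A_ann/A_cap.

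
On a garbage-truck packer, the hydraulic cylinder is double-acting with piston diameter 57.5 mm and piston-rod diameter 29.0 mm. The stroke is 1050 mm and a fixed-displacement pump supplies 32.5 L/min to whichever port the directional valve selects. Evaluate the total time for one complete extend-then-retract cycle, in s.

Cap-side area A_cap = π/4 × (57.5 mm)² = 2597 mm^2
Rod-side annular area A_ann = π/4 × (57.5² − 29.0²) = 1936 mm^2
t_ext = A_cap·L/Q = 5.034 s
t_ret = A_ann·L/Q = 3.753 s
t_cycle = t_ext + t_ret

t ≈ 8.79 s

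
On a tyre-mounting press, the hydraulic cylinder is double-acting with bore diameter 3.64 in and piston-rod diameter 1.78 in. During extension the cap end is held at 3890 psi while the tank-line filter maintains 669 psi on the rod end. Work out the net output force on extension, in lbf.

Cap-side area A_cap = π/4 × (3.64 in)² = 10.41 in^2
Rod-side annular area A_ann = π/4 × (3.64² − 1.78²) = 7.918 in^2
Net thrust = P_cap·A_cap − P_rod·A_ann = 40480 lbf − 5297 lbf

F ≈ 35200 lbf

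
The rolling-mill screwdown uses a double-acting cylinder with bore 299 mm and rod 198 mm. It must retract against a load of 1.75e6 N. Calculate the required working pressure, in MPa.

Rod-side annular area A_ann = π/4 × (299² − 198²) = 39420 mm^2
Retraction: pressure acts on the annular area.
P = F / A = 1.75e6 N / A

P ≈ 44.4 MPa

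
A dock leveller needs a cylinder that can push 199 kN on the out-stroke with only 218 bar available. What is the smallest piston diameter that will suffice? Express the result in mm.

Extension force acts on the full piston face: F = P × (π/4)D².
D = √(4F / (πP)) = √(4 × 199 kN / (π × 218 bar))

D ≈ 108 mm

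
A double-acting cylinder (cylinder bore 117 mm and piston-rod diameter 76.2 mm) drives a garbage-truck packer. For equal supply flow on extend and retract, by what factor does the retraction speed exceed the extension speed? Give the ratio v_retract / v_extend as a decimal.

v_ret/v_ext ≈ 1.74

Cap-side area A_cap = π/4 × (117 mm)² = 10750 mm^2
Rod-side annular area A_ann = π/4 × (117² − 76.2²) = 6191 mm^2
For equal Q, v ∝ 1/A, so v_ret/v_ext = A_cap/A_ann.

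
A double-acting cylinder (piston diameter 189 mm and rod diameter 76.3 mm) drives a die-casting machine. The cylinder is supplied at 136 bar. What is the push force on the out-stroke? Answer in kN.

Cap-side area A_cap = π/4 × (189 mm)² = 28060 mm^2
F = P × A_cap = 136 bar × A_cap

F ≈ 382 kN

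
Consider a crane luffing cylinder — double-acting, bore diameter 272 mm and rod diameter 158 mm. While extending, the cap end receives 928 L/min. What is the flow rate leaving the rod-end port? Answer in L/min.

Cap-side area A_cap = π/4 × (272 mm)² = 58110 mm^2
Rod-side annular area A_ann = π/4 × (272² − 158²) = 38500 mm^2
Piston speed v = Q_in/A_cap; rod-end outflow Q_out = v × A_ann = Q_in × A_ann/A_cap.

Q_out ≈ 615 L/min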